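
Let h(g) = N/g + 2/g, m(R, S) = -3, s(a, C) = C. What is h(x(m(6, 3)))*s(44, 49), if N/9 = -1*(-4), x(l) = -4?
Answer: -931/2 ≈ -465.50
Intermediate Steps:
N = 36 (N = 9*(-1*(-4)) = 9*4 = 36)
h(g) = 38/g (h(g) = 36/g + 2/g = 38/g)
h(x(m(6, 3)))*s(44, 49) = (38/(-4))*49 = (38*(-¼))*49 = -19/2*49 = -931/2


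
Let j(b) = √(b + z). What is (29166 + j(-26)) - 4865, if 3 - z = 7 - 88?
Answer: 24301 + √58 ≈ 24309.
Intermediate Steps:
z = 84 (z = 3 - (7 - 88) = 3 - 1*(-81) = 3 + 81 = 84)
j(b) = √(84 + b) (j(b) = √(b + 84) = √(84 + b))
(29166 + j(-26)) - 4865 = (29166 + √(84 - 26)) - 4865 = (29166 + √58) - 4865 = 24301 + √58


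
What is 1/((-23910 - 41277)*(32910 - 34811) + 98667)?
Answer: 1/124019154 ≈ 8.0633e-9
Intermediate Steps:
1/((-23910 - 41277)*(32910 - 34811) + 98667) = 1/(-65187*(-1901) + 98667) = 1/(123920487 + 98667) = 1/124019154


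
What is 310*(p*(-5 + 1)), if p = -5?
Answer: 6200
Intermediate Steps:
310*(p*(-5 + 1)) = 310*(-5*(-5 + 1)) = 310*(-5*(-4)) = 310*20 = 6200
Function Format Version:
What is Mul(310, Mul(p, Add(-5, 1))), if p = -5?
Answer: 6200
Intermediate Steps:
Mul(310, Mul(p, Add(-5, 1))) = Mul(310, Mul(-5, Add(-5, 1))) = Mul(310, Mul(-5, -4)) = Mul(310, 20) = 6200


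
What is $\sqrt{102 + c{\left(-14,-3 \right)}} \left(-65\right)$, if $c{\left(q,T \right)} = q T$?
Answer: $-780$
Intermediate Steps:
$c{\left(q,T \right)} = T q$
$\sqrt{102 + c{\left(-14,-3 \right)}} \left(-65\right) = \sqrt{102 - -42} \left(-65\right) = \sqrt{102 + 42} \left(-65\right) = \sqrt{144} \left(-65\right) = 12 \left(-65\right) = -780$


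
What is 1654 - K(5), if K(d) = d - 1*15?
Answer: 1664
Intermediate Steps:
K(d) = -15 + d (K(d) = d - 15 = -15 + d)
1654 - K(5) = 1654 - (-15 + 5) = 1654 - 1*(-10) = 1654 + 10 = 1664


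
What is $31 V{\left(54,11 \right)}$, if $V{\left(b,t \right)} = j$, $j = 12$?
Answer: $372$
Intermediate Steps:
$V{\left(b,t \right)} = 12$
$31 V{\left(54,11 \right)} = 31 \cdot 12 = 372$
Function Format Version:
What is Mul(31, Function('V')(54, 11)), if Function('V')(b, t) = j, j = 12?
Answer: 372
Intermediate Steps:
Function('V')(b, t) = 12
Mul(31, Function('V')(54, 11)) = Mul(31, 12) = 372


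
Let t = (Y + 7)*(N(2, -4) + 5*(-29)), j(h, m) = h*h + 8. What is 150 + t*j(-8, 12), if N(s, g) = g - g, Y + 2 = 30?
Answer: -365250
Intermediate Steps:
Y = 28 (Y = -2 + 30 = 28)
N(s, g) = 0
j(h, m) = 8 + h² (j(h, m) = h² + 8 = 8 + h²)
t = -5075 (t = (28 + 7)*(0 + 5*(-29)) = 35*(0 - 145) = 35*(-145) = -5075)
150 + t*j(-8, 12) = 150 - 5075*(8 + (-8)²) = 150 - 5075*(8 + 64) = 150 - 5075*72 = 150 - 365400 = -365250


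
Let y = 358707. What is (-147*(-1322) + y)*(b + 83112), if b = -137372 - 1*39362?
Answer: -51776804502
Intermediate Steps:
b = -176734 (b = -137372 - 39362 = -176734)
(-147*(-1322) + y)*(b + 83112) = (-147*(-1322) + 358707)*(-176734 + 83112) = (194334 + 358707)*(-93622) = 553041*(-93622) = -51776804502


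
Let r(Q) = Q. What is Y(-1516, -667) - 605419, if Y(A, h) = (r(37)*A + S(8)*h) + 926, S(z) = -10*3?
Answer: -640575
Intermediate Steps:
S(z) = -30
Y(A, h) = 926 - 30*h + 37*A (Y(A, h) = (37*A - 30*h) + 926 = (-30*h + 37*A) + 926 = 926 - 30*h + 37*A)
Y(-1516, -667) - 605419 = (926 - 30*(-667) + 37*(-1516)) - 605419 = (926 + 20010 - 56092) - 605419 = -35156 - 605419 = -640575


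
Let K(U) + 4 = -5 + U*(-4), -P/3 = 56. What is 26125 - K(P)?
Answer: 25462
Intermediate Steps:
P = -168 (P = -3*56 = -168)
K(U) = -9 - 4*U (K(U) = -4 + (-5 + U*(-4)) = -4 + (-5 - 4*U) = -9 - 4*U)
26125 - K(P) = 26125 - (-9 - 4*(-168)) = 26125 - (-9 + 672) = 26125 - 1*663 = 26125 - 663 = 25462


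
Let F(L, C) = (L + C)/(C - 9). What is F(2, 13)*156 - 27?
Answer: 558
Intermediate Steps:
F(L, C) = (C + L)/(-9 + C)
F(2, 13)*156 - 27 = ((13 + 2)/(-9 + 13))*156 - 27 = (15/4)*156 - 27 = 585 - 27 = 558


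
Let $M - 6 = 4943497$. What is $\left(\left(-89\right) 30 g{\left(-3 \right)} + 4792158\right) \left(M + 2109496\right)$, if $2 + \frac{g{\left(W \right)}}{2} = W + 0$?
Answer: $33987400655142$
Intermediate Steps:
$M = 4943503$ ($M = 6 + 4943497 = 4943503$)
$g{\left(W \right)} = -4 + 2 W$ ($g{\left(W \right)} = -4 + 2 \left(W + 0\right) = -4 + 2 W$)
$\left(\left(-89\right) 30 g{\left(-3 \right)} + 4792158\right) \left(M + 2109496\right) = \left(\left(-89\right) 30 \left(-4 + 2 \left(-3\right)\right) + 4792158\right) \left(4943503 + 2109496\right) = \left(- 2670 \left(-4 - 6\right) + 4792158\right) 7052999 = \left(\left(-2670\right) \left(-10\right) + 4792158\right) 7052999 = \left(26700 + 4792158\right) 7052999 = 4818858 \cdot 7052999 = 33987400655142$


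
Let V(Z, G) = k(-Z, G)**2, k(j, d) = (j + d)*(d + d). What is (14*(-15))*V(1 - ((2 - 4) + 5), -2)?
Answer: 0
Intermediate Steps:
k(j, d) = 2*d*(d + j) (k(j, d) = (d + j)*(2*d) = 2*d*(d + j))
V(Z, G) = 4*G**2*(G - Z)**2 (V(Z, G) = (2*G*(G - Z))**2 = 4*G**2*(G - Z)**2)
(14*(-15))*V(1 - ((2 - 4) + 5), -2) = (14*(-15))*(4*(-2)**2*(-2 - (1 - ((2 - 4) + 5)))**2) = -840*4*(-2 - (1 - (-2 + 5)))**2 = -840*4*(-2 - (1 - 1*3))**2 = -840*4*(-2 - (1 - 3))**2 = -840*4*(-2 - 1*(-2))**2 = -840*4*(-2 + 2)**2 = -840*4*0**2 = -840*4*0 = -210*0 = 0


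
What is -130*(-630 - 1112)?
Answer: 226460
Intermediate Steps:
-130*(-630 - 1112) = -130*(-1742) = 226460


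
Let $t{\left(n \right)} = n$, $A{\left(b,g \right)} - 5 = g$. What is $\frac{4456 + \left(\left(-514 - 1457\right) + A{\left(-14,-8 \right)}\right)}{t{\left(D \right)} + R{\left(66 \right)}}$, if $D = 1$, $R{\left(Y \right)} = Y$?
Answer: $\frac{2482}{67} \approx 37.045$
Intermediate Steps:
$A{\left(b,g \right)} = 5 + g$
$\frac{4456 + \left(\left(-514 - 1457\right) + A{\left(-14,-8 \right)}\right)}{t{\left(D \right)} + R{\left(66 \right)}} = \frac{4456 + \left(\left(-514 - 1457\right) + \left(5 - 8\right)\right)}{1 + 66} = \frac{4456 - 1974}{67} = \left(4456 - 1974\right) \frac{1}{67} = 2482 \cdot \frac{1}{67} = \frac{2482}{67}$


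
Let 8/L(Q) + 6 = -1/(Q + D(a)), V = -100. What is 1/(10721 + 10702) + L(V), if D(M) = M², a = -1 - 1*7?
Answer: -6169609/4605945 ≈ -1.3395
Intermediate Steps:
a = -8 (a = -1 - 7 = -8)
L(Q) = 8/(-6 - 1/(64 + Q)) (L(Q) = 8/(-6 - 1/(Q + (-8)²)) = 8/(-6 - 1/(Q + 64)) = 8/(-6 - 1/(64 + Q)))
1/(10721 + 10702) + L(V) = 1/(10721 + 10702) + 8*(-64 - 1*(-100))/(385 + 6*(-100)) = 1/21423 + 8*(-64 + 100)/(385 - 600) = 1/21423 + 8*36/(-215) = 1/21423 + 8*(-1/215)*36 = 1/21423 - 288/215 = -6169609/4605945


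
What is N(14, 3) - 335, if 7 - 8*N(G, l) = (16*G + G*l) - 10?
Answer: -2929/8 ≈ -366.13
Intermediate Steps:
N(G, l) = 17/8 - 2*G - G*l/8 (N(G, l) = 7/8 - ((16*G + G*l) - 10)/8 = 7/8 - (-10 + 16*G + G*l)/8 = 7/8 + (5/4 - 2*G - G*l/8) = 17/8 - 2*G - G*l/8)
N(14, 3) - 335 = (17/8 - 2*14 - 1/8*14*3) - 335 = (17/8 - 28 - 21/4) - 335 = -249/8 - 335 = -2929/8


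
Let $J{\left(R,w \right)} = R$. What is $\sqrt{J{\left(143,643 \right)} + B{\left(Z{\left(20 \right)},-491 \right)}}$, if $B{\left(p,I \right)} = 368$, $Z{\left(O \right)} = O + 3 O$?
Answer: $\sqrt{511} \approx 22.605$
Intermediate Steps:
$Z{\left(O \right)} = 4 O$
$\sqrt{J{\left(143,643 \right)} + B{\left(Z{\left(20 \right)},-491 \right)}} = \sqrt{143 + 368} = \sqrt{511}$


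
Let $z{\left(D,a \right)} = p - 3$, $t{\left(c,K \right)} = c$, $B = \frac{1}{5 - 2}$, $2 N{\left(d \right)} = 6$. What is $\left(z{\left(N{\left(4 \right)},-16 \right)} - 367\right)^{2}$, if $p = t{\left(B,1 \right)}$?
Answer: $\frac{1229881}{9} \approx 1.3665 \cdot 10^{5}$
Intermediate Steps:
$N{\left(d \right)} = 3$ ($N{\left(d \right)} = \frac{1}{2} \cdot 6 = 3$)
$B = \frac{1}{3} \approx 0.33333$
$p = \frac{1}{3} \approx 0.33333$
$z{\left(D,a \right)} = - \frac{8}{3}$ ($z{\left(D,a \right)} = \frac{1}{3} - 3 = - \frac{8}{3}$)
$\left(z{\left(N{\left(4 \right)},-16 \right)} - 367\right)^{2} = \left(- \frac{8}{3} - 367\right)^{2} = \left(- \frac{1109}{3}\right)^{2} = \frac{1229881}{9}$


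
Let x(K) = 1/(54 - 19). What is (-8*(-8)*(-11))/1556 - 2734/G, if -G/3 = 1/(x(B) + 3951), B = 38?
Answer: 147070737956/40845 ≈ 3.6007e+6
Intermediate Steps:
x(K) = 1/35
G = -105/138286 (G = -3/(1/35 + 3951) = -3/138286/35 = -3*35/138286 = -105/138286 ≈ -0.00075930)
(-8*(-8)*(-11))/1556 - 2734/G = (-8*(-8)*(-11))/1556 - 2734/(-105/138286) = (64*(-11))*(1/1556) - 2734*(-138286/105) = -704*1/1556 + 378073924/105 = -176/389 + 378073924/105 = 147070737956/40845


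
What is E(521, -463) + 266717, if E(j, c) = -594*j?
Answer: -42757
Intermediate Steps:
E(521, -463) + 266717 = -594*521 + 266717 = -309474 + 266717 = -42757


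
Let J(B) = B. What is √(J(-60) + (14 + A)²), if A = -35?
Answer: √381 ≈ 19.519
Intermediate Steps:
√(J(-60) + (14 + A)²) = √(-60 + (14 - 35)²) = √(-60 + (-21)²) = √(-60 + 441) = √381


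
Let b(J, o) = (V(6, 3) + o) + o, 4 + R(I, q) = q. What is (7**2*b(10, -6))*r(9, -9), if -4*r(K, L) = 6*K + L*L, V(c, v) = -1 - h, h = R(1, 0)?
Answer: 59535/4 ≈ 14884.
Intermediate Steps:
R(I, q) = -4 + q
h = -4 (h = -4 + 0 = -4)
V(c, v) = 3 (V(c, v) = -1 - 1*(-4) = -1 + 4 = 3)
r(K, L) = -3*K/2 - L**2/4 (r(K, L) = -(6*K + L*L)/4 = -(6*K + L**2)/4 = -(L**2 + 6*K)/4 = -3*K/2 - L**2/4)
b(J, o) = 3 + 2*o (b(J, o) = (3 + o) + o = 3 + 2*o)
(7**2*b(10, -6))*r(9, -9) = (7**2*(3 + 2*(-6)))*(-3/2*9 - 1/4*(-9)**2) = (49*(3 - 12))*(-27/2 - 1/4*81) = (49*(-9))*(-27/2 - 81/4) = -441*(-135/4) = 59535/4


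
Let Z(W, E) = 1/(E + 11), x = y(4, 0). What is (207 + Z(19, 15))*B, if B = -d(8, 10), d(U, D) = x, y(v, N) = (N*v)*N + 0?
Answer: 0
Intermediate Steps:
y(v, N) = v*N² (y(v, N) = v*N² + 0 = v*N²)
x = 0 (x = 4*0² = 4*0 = 0)
d(U, D) = 0
B = 0 (B = -1*0 = 0)
Z(W, E) = 1/(11 + E)
(207 + Z(19, 15))*B = (207 + 1/(11 + 15))*0 = (207 + 1/26)*0 = (5383/26)*0 = 0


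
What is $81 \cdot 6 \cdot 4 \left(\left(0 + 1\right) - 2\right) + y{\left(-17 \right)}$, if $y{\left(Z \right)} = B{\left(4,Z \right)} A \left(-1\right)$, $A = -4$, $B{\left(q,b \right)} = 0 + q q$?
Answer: $-1880$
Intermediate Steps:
$B{\left(q,b \right)} = q^{2}$ ($B{\left(q,b \right)} = 0 + q^{2} = q^{2}$)
$y{\left(Z \right)} = 64$ ($y{\left(Z \right)} = 4^{2} \left(-4\right) \left(-1\right) = 16 \left(-4\right) \left(-1\right) = \left(-64\right) \left(-1\right) = 64$)
$81 \cdot 6 \cdot 4 \left(\left(0 + 1\right) - 2\right) + y{\left(-17 \right)} = 81 \cdot 6 \cdot 4 \left(\left(0 + 1\right) - 2\right) + 64 = 81 \cdot 24 \left(1 - 2\right) + 64 = 81 \cdot 24 \left(-1\right) + 64 = 81 \left(-24\right) + 64 = -1944 + 64 = -1880$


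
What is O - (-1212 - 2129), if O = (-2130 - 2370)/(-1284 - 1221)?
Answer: 558247/167 ≈ 3342.8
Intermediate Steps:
O = 300/167 (O = -4500/(-2505) = -4500*(-1/2505) = 300/167 ≈ 1.7964)
O - (-1212 - 2129) = 300/167 - (-1212 - 2129) = 300/167 - 1*(-3341) = 300/167 + 3341 = 558247/167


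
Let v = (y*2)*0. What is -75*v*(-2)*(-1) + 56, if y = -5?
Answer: 56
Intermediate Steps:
v = 0 (v = -5*2*0 = -10*0 = 0)
-75*v*(-2)*(-1) + 56 = -75*0*(-2)*(-1) + 56 = -0*(-1) + 56 = -75*0 + 56 = 0 + 56 = 56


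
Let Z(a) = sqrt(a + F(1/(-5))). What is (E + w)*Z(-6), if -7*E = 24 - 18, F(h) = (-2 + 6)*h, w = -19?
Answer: -139*I*sqrt(170)/35 ≈ -51.781*I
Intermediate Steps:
F(h) = 4*h
E = -6/7 (E = -(24 - 18)/7 = -1/7*6 = -6/7 ≈ -0.85714)
Z(a) = sqrt(-4/5 + a) (Z(a) = sqrt(a + 4/(-5)) = sqrt(a + 4*(-1/5)) = sqrt(a - 4/5) = sqrt(-4/5 + a))
(E + w)*Z(-6) = (-6/7 - 19)*(sqrt(-20 + 25*(-6))/5) = -139*sqrt(-20 - 150)/35 = -139*sqrt(-170)/35 = -139*I*sqrt(170)/35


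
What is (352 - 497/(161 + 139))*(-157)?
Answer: -16501171/300 ≈ -55004.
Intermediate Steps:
(352 - 497/(161 + 139))*(-157) = (352 - 497/300)*(-157) = (105103/300)*(-157) = -16501171/300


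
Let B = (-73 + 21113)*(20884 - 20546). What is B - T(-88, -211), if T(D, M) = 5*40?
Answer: 7111320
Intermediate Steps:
T(D, M) = 200
B = 7111520 (B = 21040*338 = 7111520)
B - T(-88, -211) = 7111520 - 1*200 = 7111520 - 200 = 7111320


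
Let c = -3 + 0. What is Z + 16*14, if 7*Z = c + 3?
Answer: 224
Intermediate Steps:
c = -3
Z = 0 (Z = (-3 + 3)/7 = (⅐)*0 = 0)
Z + 16*14 = 0 + 16*14 = 0 + 224 = 224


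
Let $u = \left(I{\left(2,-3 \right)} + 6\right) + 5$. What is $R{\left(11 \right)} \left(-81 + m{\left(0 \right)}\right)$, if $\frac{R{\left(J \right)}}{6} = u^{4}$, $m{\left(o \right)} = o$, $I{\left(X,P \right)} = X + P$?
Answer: $-4860000$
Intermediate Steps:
$I{\left(X,P \right)} = P + X$
$u = 10$ ($u = \left(\left(-3 + 2\right) + 6\right) + 5 = \left(-1 + 6\right) + 5 = 5 + 5 = 10$)
$R{\left(J \right)} = 60000$ ($R{\left(J \right)} = 6 \cdot 10^{4} = 6 \cdot 10000 = 60000$)
$R{\left(11 \right)} \left(-81 + m{\left(0 \right)}\right) = 60000 \left(-81 + 0\right) = 60000 \left(-81\right) = -4860000$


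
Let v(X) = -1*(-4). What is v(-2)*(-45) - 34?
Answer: -214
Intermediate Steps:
v(X) = 4
v(-2)*(-45) - 34 = 4*(-45) - 34 = -180 - 34 = -214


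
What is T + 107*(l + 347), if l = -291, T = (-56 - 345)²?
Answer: 166793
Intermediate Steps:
T = 160801 (T = (-401)² = 160801)
T + 107*(l + 347) = 160801 + 107*(-291 + 347) = 160801 + 107*56 = 160801 + 5992 = 166793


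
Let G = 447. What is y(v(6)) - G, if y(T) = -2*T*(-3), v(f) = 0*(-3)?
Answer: -447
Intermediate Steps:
v(f) = 0
y(T) = 6*T
y(v(6)) - G = 6*0 - 1*447 = 0 - 447 = -447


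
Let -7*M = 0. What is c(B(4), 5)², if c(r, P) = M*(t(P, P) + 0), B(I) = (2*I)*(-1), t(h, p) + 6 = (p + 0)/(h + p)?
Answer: 0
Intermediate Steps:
M = 0 (M = -⅐*0 = 0)
t(h, p) = -6 + p/(h + p) (t(h, p) = -6 + (p + 0)/(h + p) = -6 + p/(h + p))
B(I) = -2*I
c(r, P) = 0 (c(r, P) = 0*((-6*P - 5*P)/(P + P) + 0) = 0*((-11*P)/((2*P)) + 0) = 0*((1/(2*P))*(-11*P) + 0) = 0*(-11/2 + 0) = 0*(-11/2) = 0)
c(B(4), 5)² = 0² = 0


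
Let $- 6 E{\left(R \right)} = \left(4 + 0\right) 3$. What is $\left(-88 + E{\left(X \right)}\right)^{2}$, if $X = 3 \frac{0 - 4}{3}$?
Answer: $8100$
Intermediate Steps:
$X = -4$ ($X = 3 \left(0 - 4\right) \frac{1}{3} = 3 \left(\left(-4\right) \frac{1}{3}\right) = 3 \left(- \frac{4}{3}\right) = -4$)
$E{\left(R \right)} = -2$ ($E{\left(R \right)} = - \frac{\left(4 + 0\right) 3}{6} = - \frac{4 \cdot 3}{6} = \left(- \frac{1}{6}\right) 12 = -2$)
$\left(-88 + E{\left(X \right)}\right)^{2} = \left(-88 - 2\right)^{2} = \left(-90\right)^{2} = 8100$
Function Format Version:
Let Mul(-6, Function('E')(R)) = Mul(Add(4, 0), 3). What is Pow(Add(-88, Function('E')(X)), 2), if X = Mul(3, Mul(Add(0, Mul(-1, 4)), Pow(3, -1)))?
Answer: 8100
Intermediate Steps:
X = -4 (X = Mul(3, Mul(Add(0, -4), Rational(1, 3))) = Mul(3, Mul(-4, Rational(1, 3))) = Mul(3, Rational(-4, 3)) = -4)
Function('E')(R) = -2 (Function('E')(R) = Mul(Rational(-1, 6), Mul(Add(4, 0), 3)) = Mul(Rational(-1, 6), Mul(4, 3)) = Mul(Rational(-1, 6), 12) = -2)
Pow(Add(-88, Function('E')(X)), 2) = Pow(Add(-88, -2), 2) = Pow(-90, 2) = 8100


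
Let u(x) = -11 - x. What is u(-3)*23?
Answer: -184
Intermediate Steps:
u(-3)*23 = (-11 - 1*(-3))*23 = (-11 + 3)*23 = -8*23 = -184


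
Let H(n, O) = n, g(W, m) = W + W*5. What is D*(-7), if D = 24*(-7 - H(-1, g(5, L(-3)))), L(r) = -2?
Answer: 1008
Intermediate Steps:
g(W, m) = 6*W (g(W, m) = W + 5*W = 6*W)
D = -144 (D = 24*(-7 - 1*(-1)) = 24*(-7 + 1) = 24*(-6) = -144)
D*(-7) = -144*(-7) = 1008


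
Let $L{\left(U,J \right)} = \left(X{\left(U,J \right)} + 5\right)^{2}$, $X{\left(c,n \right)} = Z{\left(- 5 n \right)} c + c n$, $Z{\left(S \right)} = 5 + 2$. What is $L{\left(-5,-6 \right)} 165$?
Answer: $0$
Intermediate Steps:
$Z{\left(S \right)} = 7$
$X{\left(c,n \right)} = 7 c + c n$
$L{\left(U,J \right)} = \left(5 + U \left(7 + J\right)\right)^{2}$ ($L{\left(U,J \right)} = \left(U \left(7 + J\right) + 5\right)^{2} = \left(5 + U \left(7 + J\right)\right)^{2}$)
$L{\left(-5,-6 \right)} 165 = \left(5 - 5 \left(7 - 6\right)\right)^{2} \cdot 165 = \left(5 - 5\right)^{2} \cdot 165 = 0^{2} \cdot 165 = 0 \cdot 165 = 0$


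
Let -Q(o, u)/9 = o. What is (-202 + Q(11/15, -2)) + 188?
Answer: -103/5 ≈ -20.600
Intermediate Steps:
Q(o, u) = -9*o
(-202 + Q(11/15, -2)) + 188 = (-202 - 99/15) + 188 = (-202 - 9*11/15) + 188 = (-202 - 33/5) + 188 = -1043/5 + 188 = -103/5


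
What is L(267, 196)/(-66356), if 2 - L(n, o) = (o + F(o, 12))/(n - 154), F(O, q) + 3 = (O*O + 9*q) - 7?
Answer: 9621/1874557 ≈ 0.0051324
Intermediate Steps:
F(O, q) = -10 + O² + 9*q (F(O, q) = -3 + ((O*O + 9*q) - 7) = -3 + ((O² + 9*q) - 7) = -3 + (-7 + O² + 9*q) = -10 + O² + 9*q)
L(n, o) = 2 - (98 + o + o²)/(-154 + n) (L(n, o) = 2 - (o + (-10 + o² + 9*12))/(n - 154) = 2 - (o + (-10 + o² + 108))/(-154 + n) = 2 - (o + (98 + o²))/(-154 + n) = 2 - (98 + o + o²)/(-154 + n))
L(267, 196)/(-66356) = ((-406 - 1*196 - 1*196² + 2*267)/(-154 + 267))/(-66356) = ((-406 - 196 - 1*38416 + 534)/113)*(-1/66356) = ((-406 - 196 - 38416 + 534)/113)*(-1/66356) = ((1/113)*(-38484))*(-1/66356) = -38484/113*(-1/66356) = 9621/1874557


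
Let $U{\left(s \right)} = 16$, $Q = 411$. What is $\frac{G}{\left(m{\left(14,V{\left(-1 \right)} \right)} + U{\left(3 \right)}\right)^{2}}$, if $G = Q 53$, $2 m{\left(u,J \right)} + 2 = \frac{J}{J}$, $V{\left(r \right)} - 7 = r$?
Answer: $\frac{87132}{961} \approx 90.668$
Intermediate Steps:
$V{\left(r \right)} = 7 + r$
$m{\left(u,J \right)} = - \frac{1}{2}$ ($m{\left(u,J \right)} = -1 + \frac{J \frac{1}{J}}{2} = -1 + \frac{1}{2} \cdot 1 = -1 + \frac{1}{2} = - \frac{1}{2}$)
$G = 21783$ ($G = 411 \cdot 53 = 21783$)
$\frac{G}{\left(m{\left(14,V{\left(-1 \right)} \right)} + U{\left(3 \right)}\right)^{2}} = \frac{21783}{\left(- \frac{1}{2} + 16\right)^{2}} = \frac{21783}{\left(\frac{31}{2}\right)^{2}} = \frac{21783}{\frac{961}{4}} = 21783 \cdot \frac{4}{961} = \frac{87132}{961}$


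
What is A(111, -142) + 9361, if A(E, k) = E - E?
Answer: 9361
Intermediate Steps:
A(E, k) = 0
A(111, -142) + 9361 = 0 + 9361 = 9361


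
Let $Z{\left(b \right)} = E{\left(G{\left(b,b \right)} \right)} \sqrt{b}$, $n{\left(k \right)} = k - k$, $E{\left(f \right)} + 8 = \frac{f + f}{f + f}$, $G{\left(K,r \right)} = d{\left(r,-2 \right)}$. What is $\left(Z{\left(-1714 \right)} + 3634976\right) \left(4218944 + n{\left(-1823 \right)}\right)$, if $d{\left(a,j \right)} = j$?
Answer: $15335760185344 - 29532608 i \sqrt{1714} \approx 1.5336 \cdot 10^{13} - 1.2227 \cdot 10^{9} i$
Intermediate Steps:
$G{\left(K,r \right)} = -2$
$E{\left(f \right)} = -7$ ($E{\left(f \right)} = -8 + \frac{f + f}{f + f} = -8 + \frac{2 f}{2 f} = -8 + 2 f \frac{1}{2 f} = -8 + 1 = -7$)
$n{\left(k \right)} = 0$
$Z{\left(b \right)} = - 7 \sqrt{b}$
$\left(Z{\left(-1714 \right)} + 3634976\right) \left(4218944 + n{\left(-1823 \right)}\right) = \left(- 7 \sqrt{-1714} + 3634976\right) \left(4218944 + 0\right) = \left(- 7 i \sqrt{1714} + 3634976\right) 4218944 = \left(3634976 - 7 i \sqrt{1714}\right) 4218944 = 15335760185344 - 29532608 i \sqrt{1714}$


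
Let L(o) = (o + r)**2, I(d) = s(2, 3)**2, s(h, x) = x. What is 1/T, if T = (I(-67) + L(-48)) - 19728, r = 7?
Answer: -1/18038 ≈ -5.5438e-5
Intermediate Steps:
I(d) = 9 (I(d) = 3**2 = 9)
L(o) = (7 + o)**2 (L(o) = (o + 7)**2 = (7 + o)**2)
T = -18038 (T = (9 + (7 - 48)**2) - 19728 = (9 + (-41)**2) - 19728 = (9 + 1681) - 19728 = 1690 - 19728 = -18038)
1/T = 1/(-18038) = -1/18038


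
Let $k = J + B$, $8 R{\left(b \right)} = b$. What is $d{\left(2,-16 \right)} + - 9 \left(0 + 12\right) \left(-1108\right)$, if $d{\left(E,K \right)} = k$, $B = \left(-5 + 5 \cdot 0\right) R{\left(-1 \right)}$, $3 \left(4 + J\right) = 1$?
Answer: $\frac{2871863}{24} \approx 1.1966 \cdot 10^{5}$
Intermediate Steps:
$J = - \frac{11}{3}$ ($J = -4 + \frac{1}{3} \cdot 1 = -4 + \frac{1}{3} = - \frac{11}{3} \approx -3.6667$)
$R{\left(b \right)} = \frac{b}{8}$
$B = \frac{5}{8}$ ($B = \left(-5 + 5 \cdot 0\right) \frac{1}{8} \left(-1\right) = \left(-5 + 0\right) \left(- \frac{1}{8}\right) = \left(-5\right) \left(- \frac{1}{8}\right) = \frac{5}{8} \approx 0.625$)
$k = - \frac{73}{24}$ ($k = - \frac{11}{3} + \frac{5}{8} = - \frac{73}{24} \approx -3.0417$)
$d{\left(E,K \right)} = - \frac{73}{24}$
$d{\left(2,-16 \right)} + - 9 \left(0 + 12\right) \left(-1108\right) = - \frac{73}{24} + - 9 \left(0 + 12\right) \left(-1108\right) = - \frac{73}{24} + \left(-9\right) 12 \left(-1108\right) = - \frac{73}{24} - -119664 = - \frac{73}{24} + 119664 = \frac{2871863}{24}$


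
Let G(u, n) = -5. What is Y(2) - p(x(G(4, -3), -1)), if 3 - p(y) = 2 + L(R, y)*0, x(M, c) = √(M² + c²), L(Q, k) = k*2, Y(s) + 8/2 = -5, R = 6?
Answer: -10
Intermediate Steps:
Y(s) = -9 (Y(s) = -4 - 5 = -9)
L(Q, k) = 2*k
p(y) = 1 (p(y) = 3 - (2 + (2*y)*0) = 3 - (2 + 0) = 3 - 1*2 = 3 - 2 = 1)
Y(2) - p(x(G(4, -3), -1)) = -9 - 1*1 = -9 - 1 = -10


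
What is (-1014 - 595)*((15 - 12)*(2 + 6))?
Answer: -38616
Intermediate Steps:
(-1014 - 595)*((15 - 12)*(2 + 6)) = -4827*8 = -1609*24 = -38616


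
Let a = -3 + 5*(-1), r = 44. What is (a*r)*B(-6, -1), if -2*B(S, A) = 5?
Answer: 880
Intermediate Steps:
B(S, A) = -5/2 (B(S, A) = -1/2*5 = -5/2)
a = -8 (a = -3 - 5 = -8)
(a*r)*B(-6, -1) = -8*44*(-5/2) = -352*(-5/2) = 880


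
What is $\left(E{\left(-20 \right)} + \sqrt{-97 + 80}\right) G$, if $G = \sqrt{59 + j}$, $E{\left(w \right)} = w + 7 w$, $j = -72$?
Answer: $i \sqrt{13} \left(-160 + i \sqrt{17}\right) \approx -14.866 - 576.89 i$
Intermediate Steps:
$E{\left(w \right)} = 8 w$
$G = i \sqrt{13}$ ($G = \sqrt{59 - 72} = \sqrt{-13} = i \sqrt{13} \approx 3.6056 i$)
$\left(E{\left(-20 \right)} + \sqrt{-97 + 80}\right) G = \left(8 \left(-20\right) + \sqrt{-97 + 80}\right) i \sqrt{13} = \left(-160 + \sqrt{-17}\right) i \sqrt{13} = \left(-160 + i \sqrt{17}\right) i \sqrt{13} = i \sqrt{13} \left(-160 + i \sqrt{17}\right)$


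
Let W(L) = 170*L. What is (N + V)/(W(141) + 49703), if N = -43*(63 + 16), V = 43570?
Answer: 40173/73673 ≈ 0.54529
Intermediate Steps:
N = -3397 (N = -43*79 = -3397)
(N + V)/(W(141) + 49703) = (-3397 + 43570)/(170*141 + 49703) = 40173/(23970 + 49703) = 40173/73673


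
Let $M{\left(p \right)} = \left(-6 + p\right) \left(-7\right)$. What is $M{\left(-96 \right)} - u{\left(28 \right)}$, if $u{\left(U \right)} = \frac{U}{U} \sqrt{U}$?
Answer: $714 - 2 \sqrt{7} \approx 708.71$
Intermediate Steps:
$u{\left(U \right)} = \sqrt{U}$ ($u{\left(U \right)} = 1 \sqrt{U} = \sqrt{U}$)
$M{\left(p \right)} = 42 - 7 p$
$M{\left(-96 \right)} - u{\left(28 \right)} = \left(42 - -672\right) - \sqrt{28} = \left(42 + 672\right) - 2 \sqrt{7} = 714 - 2 \sqrt{7}$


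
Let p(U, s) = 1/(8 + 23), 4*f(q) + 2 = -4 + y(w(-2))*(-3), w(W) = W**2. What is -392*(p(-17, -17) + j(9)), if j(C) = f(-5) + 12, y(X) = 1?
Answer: -118874/31 ≈ -3834.6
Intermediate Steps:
f(q) = -9/4 (f(q) = -1/2 + (-4 + 1*(-3))/4 = -1/2 + (-4 - 3)/4 = -1/2 + (1/4)*(-7) = -1/2 - 7/4 = -9/4)
p(U, s) = 1/31
j(C) = 39/4 (j(C) = -9/4 + 12 = 39/4)
-392*(p(-17, -17) + j(9)) = -392*(1/31 + 39/4) = -392*1213/124 = -118874/31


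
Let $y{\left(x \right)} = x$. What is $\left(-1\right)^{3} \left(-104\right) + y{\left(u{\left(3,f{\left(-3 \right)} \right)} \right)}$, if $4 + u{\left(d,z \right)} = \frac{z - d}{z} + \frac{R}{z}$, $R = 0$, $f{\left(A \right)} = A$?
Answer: $102$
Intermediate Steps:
$u{\left(d,z \right)} = -4 + \frac{z - d}{z}$ ($u{\left(d,z \right)} = -4 + \left(\frac{z - d}{z} + \frac{0}{z}\right) = -4 + \left(\frac{z - d}{z} + 0\right) = -4 + \frac{z - d}{z}$)
$\left(-1\right)^{3} \left(-104\right) + y{\left(u{\left(3,f{\left(-3 \right)} \right)} \right)} = \left(-1\right)^{3} \left(-104\right) - \left(3 + \frac{3}{-3}\right) = \left(-1\right) \left(-104\right) - \left(3 + 3 \left(- \frac{1}{3}\right)\right) = 104 + \left(-3 + 1\right) = 104 - 2 = 102$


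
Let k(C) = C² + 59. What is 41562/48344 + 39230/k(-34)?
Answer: 194703295/5873796 ≈ 33.148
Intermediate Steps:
k(C) = 59 + C²
41562/48344 + 39230/k(-34) = 41562/48344 + 39230/(59 + (-34)²) = 41562*(1/48344) + 39230/(59 + 1156) = 20781/24172 + 39230/1215 = 20781/24172 + 39230*(1/1215) = 20781/24172 + 7846/243 = 194703295/5873796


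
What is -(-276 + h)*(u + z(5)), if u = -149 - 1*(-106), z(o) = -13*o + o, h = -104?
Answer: -39140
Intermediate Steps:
z(o) = -12*o
u = -43 (u = -149 + 106 = -43)
-(-276 + h)*(u + z(5)) = -(-276 - 104)*(-43 - 12*5) = -(-380)*(-43 - 60) = -(-380)*(-103) = -1*39140 = -39140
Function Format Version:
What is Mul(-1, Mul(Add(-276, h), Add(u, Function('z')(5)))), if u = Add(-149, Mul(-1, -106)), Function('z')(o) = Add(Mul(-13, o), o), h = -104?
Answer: -39140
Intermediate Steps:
Function('z')(o) = Mul(-12, o)
u = -43 (u = Add(-149, 106) = -43)
Mul(-1, Mul(Add(-276, h), Add(u, Function('z')(5)))) = Mul(-1, Mul(Add(-276, -104), Add(-43, Mul(-12, 5)))) = Mul(-1, Mul(-380, Add(-43, -60))) = Mul(-1, Mul(-380, -103)) = Mul(-1, 39140) = -39140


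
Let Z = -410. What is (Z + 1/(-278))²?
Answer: 12991668361/77284 ≈ 1.6810e+5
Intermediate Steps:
(Z + 1/(-278))² = (-410 + 1/(-278))² = (-410 - 1/278)² = (-113981/278)² = 12991668361/77284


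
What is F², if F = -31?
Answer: 961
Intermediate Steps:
F² = (-31)² = 961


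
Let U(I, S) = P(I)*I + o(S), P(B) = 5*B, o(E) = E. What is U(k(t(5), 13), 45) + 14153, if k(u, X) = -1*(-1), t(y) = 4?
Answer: 14203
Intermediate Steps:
k(u, X) = 1
U(I, S) = S + 5*I**2 (U(I, S) = (5*I)*I + S = 5*I**2 + S = S + 5*I**2)
U(k(t(5), 13), 45) + 14153 = (45 + 5*1**2) + 14153 = (45 + 5*1) + 14153 = (45 + 5) + 14153 = 50 + 14153 = 14203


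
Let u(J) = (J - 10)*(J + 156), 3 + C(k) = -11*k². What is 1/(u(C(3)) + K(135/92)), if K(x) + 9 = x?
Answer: -92/557109 ≈ -0.00016514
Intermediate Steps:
C(k) = -3 - 11*k²
K(x) = -9 + x
u(J) = (-10 + J)*(156 + J)
1/(u(C(3)) + K(135/92)) = 1/((-1560 + (-3 - 11*3²)² + 146*(-3 - 11*3²)) + (-9 + 135/92)) = 1/((-1560 + (-3 - 11*9)² + 146*(-3 - 11*9)) + (-9 + 135*(1/92))) = 1/((-1560 + (-3 - 99)² + 146*(-3 - 99)) + (-9 + 135/92)) = 1/((-1560 + (-102)² + 146*(-102)) - 693/92) = 1/((-1560 + 10404 - 14892) - 693/92) = 1/(-6048 - 693/92) = 1/(-557109/92) = -92/557109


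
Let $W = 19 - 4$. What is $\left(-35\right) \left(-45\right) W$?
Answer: $23625$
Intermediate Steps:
$W = 15$
$\left(-35\right) \left(-45\right) W = \left(-35\right) \left(-45\right) 15 = 1575 \cdot 15 = 23625$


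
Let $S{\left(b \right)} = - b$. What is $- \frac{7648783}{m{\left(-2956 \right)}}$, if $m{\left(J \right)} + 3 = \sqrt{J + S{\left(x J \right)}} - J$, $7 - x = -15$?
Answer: $- \frac{22586856199}{8658133} + \frac{15297566 \sqrt{15519}}{8658133} \approx -2388.6$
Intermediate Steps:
$x = 22$ ($x = 7 - -15 = 7 + 15 = 22$)
$m{\left(J \right)} = -3 - J + \sqrt{21} \sqrt{- J}$ ($m{\left(J \right)} = -3 - \left(J - \sqrt{J - 22 J}\right) = -3 - \left(J - \sqrt{21} \sqrt{- J}\right) = -3 - J + \sqrt{21} \sqrt{- J}$)
$- \frac{7648783}{m{\left(-2956 \right)}} = - \frac{7648783}{-3 - -2956 + \sqrt{21} \sqrt{\left(-1\right) \left(-2956\right)}} = - \frac{7648783}{-3 + 2956 + \sqrt{21} \sqrt{2956}} = - \frac{7648783}{-3 + 2956 + \sqrt{21} \cdot 2 \sqrt{739}} = - \frac{7648783}{-3 + 2956 + 2 \sqrt{15519}} = - \frac{7648783}{2953 + 2 \sqrt{15519}}$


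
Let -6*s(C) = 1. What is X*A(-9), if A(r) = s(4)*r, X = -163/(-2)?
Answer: 489/4 ≈ 122.25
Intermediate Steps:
X = 163/2 (X = -163*(-½) = 163/2 ≈ 81.500)
s(C) = -⅙ (s(C) = -⅙*1 = -⅙)
A(r) = -r/6
X*A(-9) = 163*(-⅙*(-9))/2 = (163/2)*(3/2) = 489/4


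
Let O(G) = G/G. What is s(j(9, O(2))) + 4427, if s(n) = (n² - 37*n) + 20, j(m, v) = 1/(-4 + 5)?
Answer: 4411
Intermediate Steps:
O(G) = 1
j(m, v) = 1 (j(m, v) = 1/1 = 1)
s(n) = 20 + n² - 37*n
s(j(9, O(2))) + 4427 = (20 + 1² - 37*1) + 4427 = (20 + 1 - 37) + 4427 = -16 + 4427 = 4411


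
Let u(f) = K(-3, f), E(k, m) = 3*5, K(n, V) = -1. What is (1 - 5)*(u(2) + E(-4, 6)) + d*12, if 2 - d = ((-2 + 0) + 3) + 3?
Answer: -80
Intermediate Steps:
E(k, m) = 15
u(f) = -1
d = -2 (d = 2 - (((-2 + 0) + 3) + 3) = 2 - ((-2 + 3) + 3) = 2 - (1 + 3) = 2 - 1*4 = 2 - 4 = -2)
(1 - 5)*(u(2) + E(-4, 6)) + d*12 = (1 - 5)*(-1 + 15) - 2*12 = -4*14 - 24 = -56 - 24 = -80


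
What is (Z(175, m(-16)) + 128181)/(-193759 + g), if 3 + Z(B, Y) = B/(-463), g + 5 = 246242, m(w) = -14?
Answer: 59346239/24297314 ≈ 2.4425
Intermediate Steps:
g = 246237 (g = -5 + 246242 = 246237)
Z(B, Y) = -3 - B/463 (Z(B, Y) = -3 + B/(-463) = -3 + B*(-1/463) = -3 - B/463)
(Z(175, m(-16)) + 128181)/(-193759 + g) = ((-3 - 1/463*175) + 128181)/(-193759 + 246237) = ((-3 - 175/463) + 128181)/52478 = (-1564/463 + 128181)*(1/52478) = (59346239/463)*(1/52478) = 59346239/24297314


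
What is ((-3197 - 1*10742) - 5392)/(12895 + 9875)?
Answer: -19331/22770 ≈ -0.84897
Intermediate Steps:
((-3197 - 1*10742) - 5392)/(12895 + 9875) = ((-3197 - 10742) - 5392)/22770 = (-13939 - 5392)*(1/22770) = -19331*1/22770 = -19331/22770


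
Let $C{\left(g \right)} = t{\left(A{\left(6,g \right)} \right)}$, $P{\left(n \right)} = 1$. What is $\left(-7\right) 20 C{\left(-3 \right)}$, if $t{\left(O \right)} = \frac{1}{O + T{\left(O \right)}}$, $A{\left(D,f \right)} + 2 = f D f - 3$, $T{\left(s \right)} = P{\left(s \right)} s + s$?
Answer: $- \frac{20}{21} \approx -0.95238$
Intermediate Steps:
$T{\left(s \right)} = 2 s$ ($T{\left(s \right)} = 1 s + s = s + s = 2 s$)
$A{\left(D,f \right)} = -5 + D f^{2}$ ($A{\left(D,f \right)} = -2 + \left(f D f - 3\right) = -2 + \left(D f f - 3\right) = -2 + \left(D f^{2} - 3\right) = -2 + \left(-3 + D f^{2}\right) = -5 + D f^{2}$)
$t{\left(O \right)} = \frac{1}{3 O}$ ($t{\left(O \right)} = \frac{1}{O + 2 O} = \frac{1}{3 O}$)
$C{\left(g \right)} = \frac{1}{3 \left(-5 + 6 g^{2}\right)}$
$\left(-7\right) 20 C{\left(-3 \right)} = \left(-7\right) 20 \frac{1}{3 \left(-5 + 6 \left(-3\right)^{2}\right)} = - 140 \frac{1}{3 \left(-5 + 6 \cdot 9\right)} = - 140 \frac{1}{3 \left(-5 + 54\right)} = - 140 \frac{1}{3 \cdot 49} = - 140 \cdot \frac{1}{3} \cdot \frac{1}{49} = \left(-140\right) \frac{1}{147} = - \frac{20}{21}$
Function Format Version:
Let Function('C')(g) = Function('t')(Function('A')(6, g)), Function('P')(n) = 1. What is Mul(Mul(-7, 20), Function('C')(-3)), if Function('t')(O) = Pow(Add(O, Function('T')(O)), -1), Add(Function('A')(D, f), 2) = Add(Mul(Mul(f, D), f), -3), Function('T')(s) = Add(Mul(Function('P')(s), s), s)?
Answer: Rational(-20, 21) ≈ -0.95238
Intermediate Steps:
Function('T')(s) = Mul(2, s) (Function('T')(s) = Add(Mul(1, s), s) = Add(s, s) = Mul(2, s))
Function('A')(D, f) = Add(-5, Mul(D, Pow(f, 2))) (Function('A')(D, f) = Add(-2, Add(Mul(Mul(f, D), f), -3)) = Add(-2, Add(Mul(Mul(D, f), f), -3)) = Add(-2, Add(Mul(D, Pow(f, 2)), -3)) = Add(-2, Add(-3, Mul(D, Pow(f, 2)))) = Add(-5, Mul(D, Pow(f, 2))))
Function('t')(O) = Mul(Rational(1, 3), Pow(O, -1)) (Function('t')(O) = Pow(Add(O, Mul(2, O)), -1) = Pow(Mul(3, O), -1) = Mul(Rational(1, 3), Pow(O, -1)))
Function('C')(g) = Mul(Rational(1, 3), Pow(Add(-5, Mul(6, Pow(g, 2))), -1))
Mul(Mul(-7, 20), Function('C')(-3)) = Mul(Mul(-7, 20), Mul(Rational(1, 3), Pow(Add(-5, Mul(6, Pow(-3, 2))), -1))) = Mul(-140, Mul(Rational(1, 3), Pow(Add(-5, Mul(6, 9)), -1))) = Mul(-140, Mul(Rational(1, 3), Pow(Add(-5, 54), -1))) = Mul(-140, Mul(Rational(1, 3), Pow(49, -1))) = Mul(-140, Mul(Rational(1, 3), Rational(1, 49))) = Mul(-140, Rational(1, 147)) = Rational(-20, 21)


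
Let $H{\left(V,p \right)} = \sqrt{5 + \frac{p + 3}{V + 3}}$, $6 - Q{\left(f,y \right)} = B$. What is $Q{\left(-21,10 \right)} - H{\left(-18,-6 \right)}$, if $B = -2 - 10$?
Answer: $18 - \frac{\sqrt{130}}{5} \approx 15.72$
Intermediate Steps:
$B = -12$ ($B = -2 - 10 = -12$)
$Q{\left(f,y \right)} = 18$ ($Q{\left(f,y \right)} = 6 - -12 = 6 + 12 = 18$)
$H{\left(V,p \right)} = \sqrt{5 + \frac{3 + p}{3 + V}}$
$Q{\left(-21,10 \right)} - H{\left(-18,-6 \right)} = 18 - \sqrt{\frac{18 - 6 + 5 \left(-18\right)}{3 - 18}} = 18 - \sqrt{\frac{18 - 6 - 90}{-15}} = 18 - \sqrt{\left(- \frac{1}{15}\right) \left(-78\right)} = 18 - \sqrt{\frac{26}{5}} = 18 - \frac{\sqrt{130}}{5}$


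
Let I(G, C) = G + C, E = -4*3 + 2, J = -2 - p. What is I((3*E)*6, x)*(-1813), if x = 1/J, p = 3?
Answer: 1633513/5 ≈ 3.2670e+5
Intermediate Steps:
J = -5 (J = -2 - 1*3 = -2 - 3 = -5)
E = -10 (E = -12 + 2 = -10)
x = -⅕ (x = 1/(-5) = -⅕ ≈ -0.20000)
I(G, C) = C + G
I((3*E)*6, x)*(-1813) = (-⅕ + (3*(-10))*6)*(-1813) = (-⅕ - 30*6)*(-1813) = (-⅕ - 180)*(-1813) = -901/5*(-1813) = 1633513/5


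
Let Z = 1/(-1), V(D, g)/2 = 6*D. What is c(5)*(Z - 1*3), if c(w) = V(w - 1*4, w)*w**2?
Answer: -1200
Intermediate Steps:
V(D, g) = 12*D (V(D, g) = 2*(6*D) = 12*D)
Z = -1
c(w) = w**2*(-48 + 12*w) (c(w) = (12*(w - 1*4))*w**2 = (12*(w - 4))*w**2 = (12*(-4 + w))*w**2 = (-48 + 12*w)*w**2 = w**2*(-48 + 12*w))
c(5)*(Z - 1*3) = (12*5**2*(-4 + 5))*(-1 - 1*3) = (12*25*1)*(-1 - 3) = 300*(-4) = -1200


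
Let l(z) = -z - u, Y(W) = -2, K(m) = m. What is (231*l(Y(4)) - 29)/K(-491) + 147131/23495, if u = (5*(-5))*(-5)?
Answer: 740486111/11536045 ≈ 64.189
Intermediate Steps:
u = 125 (u = -25*(-5) = 125)
l(z) = -125 - z (l(z) = -z - 1*125 = -z - 125 = -125 - z)
(231*l(Y(4)) - 29)/K(-491) + 147131/23495 = (231*(-125 - 1*(-2)) - 29)/(-491) + 147131/23495 = (231*(-125 + 2) - 29)*(-1/491) + 147131*(1/23495) = (231*(-123) - 29)*(-1/491) + 147131/23495 = (-28413 - 29)*(-1/491) + 147131/23495 = -28442*(-1/491) + 147131/23495 = 28442/491 + 147131/23495 = 740486111/11536045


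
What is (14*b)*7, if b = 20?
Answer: 1960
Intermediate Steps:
(14*b)*7 = (14*20)*7 = 280*7 = 1960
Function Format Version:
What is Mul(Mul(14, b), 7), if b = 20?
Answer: 1960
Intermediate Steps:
Mul(Mul(14, b), 7) = Mul(Mul(14, 20), 7) = Mul(280, 7) = 1960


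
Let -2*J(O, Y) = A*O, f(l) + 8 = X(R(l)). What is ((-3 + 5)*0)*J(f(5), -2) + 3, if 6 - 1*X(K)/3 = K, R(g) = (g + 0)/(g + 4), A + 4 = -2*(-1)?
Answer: 3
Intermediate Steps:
A = -2 (A = -4 - 2*(-1) = -4 + 2 = -2)
R(g) = g/(4 + g)
X(K) = 18 - 3*K
f(l) = 10 - 3*l/(4 + l) (f(l) = -8 + (18 - 3*l/(4 + l)) = 10 - 3*l/(4 + l))
J(O, Y) = O (J(O, Y) = -(-1)*O = O)
((-3 + 5)*0)*J(f(5), -2) + 3 = ((-3 + 5)*0)*((40 + 7*5)/(4 + 5)) + 3 = (2*0)*((40 + 35)/9) + 3 = 0*((⅑)*75) + 3 = 0*(25/3) + 3 = 0 + 3 = 3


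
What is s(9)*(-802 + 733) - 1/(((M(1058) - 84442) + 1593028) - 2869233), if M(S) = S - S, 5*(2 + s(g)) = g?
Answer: 93884648/6803235 ≈ 13.800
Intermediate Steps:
s(g) = -2 + g/5
M(S) = 0
s(9)*(-802 + 733) - 1/(((M(1058) - 84442) + 1593028) - 2869233) = (-2 + (1/5)*9)*(-802 + 733) - 1/(((0 - 84442) + 1593028) - 2869233) = (-2 + 9/5)*(-69) - 1/((-84442 + 1593028) - 2869233) = -1/5*(-69) - 1/(1508586 - 2869233) = 69/5 - 1/(-1360647) = 69/5 - 1*(-1/1360647) = 69/5 + 1/1360647 = 93884648/6803235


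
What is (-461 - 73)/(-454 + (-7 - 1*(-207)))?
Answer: 267/127 ≈ 2.1024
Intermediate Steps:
(-461 - 73)/(-454 + (-7 - 1*(-207))) = -534/(-454 + (-7 + 207)) = -534/(-454 + 200) = -534/(-254) = -534*(-1/254) = 267/127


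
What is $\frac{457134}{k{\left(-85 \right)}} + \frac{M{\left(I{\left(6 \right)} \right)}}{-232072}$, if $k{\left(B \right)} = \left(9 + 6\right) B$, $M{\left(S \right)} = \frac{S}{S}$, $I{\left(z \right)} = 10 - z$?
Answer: $- \frac{35362667641}{98630600} \approx -358.54$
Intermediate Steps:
$M{\left(S \right)} = 1$
$k{\left(B \right)} = 15 B$
$\frac{457134}{k{\left(-85 \right)}} + \frac{M{\left(I{\left(6 \right)} \right)}}{-232072} = \frac{457134}{15 \left(-85\right)} + 1 \frac{1}{-232072} = \frac{457134}{-1275} + 1 \left(- \frac{1}{232072}\right) = 457134 \left(- \frac{1}{1275}\right) - \frac{1}{232072} = - \frac{152378}{425} - \frac{1}{232072} = - \frac{35362667641}{98630600}$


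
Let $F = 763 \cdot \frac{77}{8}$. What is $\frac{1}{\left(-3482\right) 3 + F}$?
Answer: $- \frac{8}{24817} \approx -0.00032236$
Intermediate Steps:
$F = \frac{58751}{8}$ ($F = 763 \cdot 77 \cdot \frac{1}{8} = 763 \cdot \frac{77}{8} = \frac{58751}{8} \approx 7343.9$)
$\frac{1}{\left(-3482\right) 3 + F} = \frac{1}{\left(-3482\right) 3 + \frac{58751}{8}} = \frac{1}{-10446 + \frac{58751}{8}} = \frac{1}{- \frac{24817}{8}} = - \frac{8}{24817}$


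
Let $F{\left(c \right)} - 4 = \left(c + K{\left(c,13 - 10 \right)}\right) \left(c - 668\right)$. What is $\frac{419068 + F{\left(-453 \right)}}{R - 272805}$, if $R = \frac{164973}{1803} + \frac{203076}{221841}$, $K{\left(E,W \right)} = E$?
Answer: $- \frac{10626843236101}{2019988801661} \approx -5.2608$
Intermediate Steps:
$F{\left(c \right)} = 4 + 2 c \left(-668 + c\right)$ ($F{\left(c \right)} = 4 + \left(c + c\right) \left(c - 668\right) = 4 + 2 c \left(-668 + c\right)$)
$R = \frac{1369034123}{14814049}$ ($R = 164973 \cdot \frac{1}{1803} + 203076 \cdot \frac{1}{221841} = \frac{54991}{601} + \frac{22564}{24649} = \frac{1369034123}{14814049} \approx 92.415$)
$\frac{419068 + F{\left(-453 \right)}}{R - 272805} = \frac{419068 + \left(4 - -605208 + 2 \left(-453\right)^{2}\right)}{\frac{1369034123}{14814049} - 272805} = \frac{419068 + \left(4 + 605208 + 2 \cdot 205209\right)}{- \frac{4039977603322}{14814049}} = \left(419068 + \left(4 + 605208 + 410418\right)\right) \left(- \frac{14814049}{4039977603322}\right) = \left(419068 + 1015630\right) \left(- \frac{14814049}{4039977603322}\right) = 1434698 \left(- \frac{14814049}{4039977603322}\right) = - \frac{10626843236101}{2019988801661}$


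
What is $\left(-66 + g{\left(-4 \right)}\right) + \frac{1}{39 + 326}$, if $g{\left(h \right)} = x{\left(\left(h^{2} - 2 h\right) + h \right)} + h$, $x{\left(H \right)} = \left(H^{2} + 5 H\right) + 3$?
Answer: $\frac{158046}{365} \approx 433.0$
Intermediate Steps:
$x{\left(H \right)} = 3 + H^{2} + 5 H$
$g{\left(h \right)} = 3 + \left(h^{2} - h\right)^{2} - 4 h + 5 h^{2}$ ($g{\left(h \right)} = \left(3 + \left(\left(h^{2} - 2 h\right) + h\right)^{2} + 5 \left(\left(h^{2} - 2 h\right) + h\right)\right) + h = \left(3 + \left(h^{2} - h\right)^{2} + 5 \left(h^{2} - h\right)\right) + h = \left(3 + \left(h^{2} - h\right)^{2} + \left(- 5 h + 5 h^{2}\right)\right) + h = \left(3 + \left(h^{2} - h\right)^{2} - 5 h + 5 h^{2}\right) + h = 3 + \left(h^{2} - h\right)^{2} - 4 h + 5 h^{2}$)
$\left(-66 + g{\left(-4 \right)}\right) + \frac{1}{39 + 326} = \left(-66 + \left(3 - 4 + \left(-4\right)^{2} \left(-1 - 4\right)^{2} + 5 \left(-4\right) \left(-1 - 4\right)\right)\right) + \frac{1}{39 + 326} = \left(-66 + \left(3 - 4 + 16 \left(-5\right)^{2} + 5 \left(-4\right) \left(-5\right)\right)\right) + \frac{1}{365} = \left(-66 + \left(3 - 4 + 16 \cdot 25 + 100\right)\right) + \frac{1}{365} = \left(-66 + \left(3 - 4 + 400 + 100\right)\right) + \frac{1}{365} = \left(-66 + 499\right) + \frac{1}{365} = 433 + \frac{1}{365} = \frac{158046}{365}$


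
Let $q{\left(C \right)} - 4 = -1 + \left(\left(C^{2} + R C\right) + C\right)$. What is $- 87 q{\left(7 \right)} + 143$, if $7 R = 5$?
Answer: $-5425$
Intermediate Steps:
$R = \frac{5}{7}$ ($R = \frac{1}{7} \cdot 5 = \frac{5}{7} \approx 0.71429$)
$q{\left(C \right)} = 3 + C^{2} + \frac{12 C}{7}$ ($q{\left(C \right)} = 4 - \left(1 - C^{2} - \frac{12 C}{7}\right) = 4 + \left(-1 + C^{2} + \frac{12 C}{7}\right) = 3 + C^{2} + \frac{12 C}{7}$)
$- 87 q{\left(7 \right)} + 143 = - 87 \left(3 + 7^{2} + \frac{12}{7} \cdot 7\right) + 143 = - 87 \left(3 + 49 + 12\right) + 143 = \left(-87\right) 64 + 143 = -5568 + 143 = -5425$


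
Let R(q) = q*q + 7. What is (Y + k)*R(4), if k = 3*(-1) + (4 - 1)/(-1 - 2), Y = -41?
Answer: -1035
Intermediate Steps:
R(q) = 7 + q² (R(q) = q² + 7 = 7 + q²)
k = -4 (k = -3 + 3/(-3) = -3 + 3*(-⅓) = -3 - 1 = -4)
(Y + k)*R(4) = (-41 - 4)*(7 + 4²) = -45*(7 + 16) = -45*23 = -1035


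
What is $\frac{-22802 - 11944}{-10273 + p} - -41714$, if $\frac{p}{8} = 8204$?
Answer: $\frac{769736860}{18453} \approx 41713.0$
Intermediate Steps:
$p = 65632$ ($p = 8 \cdot 8204 = 65632$)
$\frac{-22802 - 11944}{-10273 + p} - -41714 = \frac{-22802 - 11944}{-10273 + 65632} - -41714 = - \frac{34746}{55359} + 41714 = \left(-34746\right) \frac{1}{55359} + 41714 = - \frac{11582}{18453} + 41714 = \frac{769736860}{18453}$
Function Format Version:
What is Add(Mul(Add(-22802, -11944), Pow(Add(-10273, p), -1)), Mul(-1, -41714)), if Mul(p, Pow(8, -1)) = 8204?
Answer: Rational(769736860, 18453) ≈ 41713.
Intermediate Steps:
p = 65632 (p = Mul(8, 8204) = 65632)
Add(Mul(Add(-22802, -11944), Pow(Add(-10273, p), -1)), Mul(-1, -41714)) = Add(Mul(Add(-22802, -11944), Pow(Add(-10273, 65632), -1)), Mul(-1, -41714)) = Add(Mul(-34746, Pow(55359, -1)), 41714) = Add(Mul(-34746, Rational(1, 55359)), 41714) = Add(Rational(-11582, 18453), 41714) = Rational(769736860, 18453)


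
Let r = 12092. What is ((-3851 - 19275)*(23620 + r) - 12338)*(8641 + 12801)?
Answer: -17708691568100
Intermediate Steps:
((-3851 - 19275)*(23620 + r) - 12338)*(8641 + 12801) = ((-3851 - 19275)*(23620 + 12092) - 12338)*(8641 + 12801) = (-23126*35712 - 12338)*21442 = (-825875712 - 12338)*21442 = -825888050*21442 = -17708691568100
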